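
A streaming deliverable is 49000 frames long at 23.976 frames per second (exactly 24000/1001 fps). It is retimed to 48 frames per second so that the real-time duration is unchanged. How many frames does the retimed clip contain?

98098 frames

Target frames = source frames × (target rate / source rate) = 49000 × (48)/(24000/1001) = 49000 × 1001/500 = 98098.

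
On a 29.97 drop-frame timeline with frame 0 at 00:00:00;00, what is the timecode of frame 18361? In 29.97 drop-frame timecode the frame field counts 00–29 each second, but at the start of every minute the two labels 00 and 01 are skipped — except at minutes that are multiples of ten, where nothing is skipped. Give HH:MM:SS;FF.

00:10:12;19

Each 10-minute DF block holds 10 × 60 × 30 − 9 × 2 = 17982 frames. 18361 ÷ 17982 → 1 full block, remainder 379.
Within the partial block the first minute is 1800 frames and each further minute 1798, so 0 further minute boundaries passed. Total skipped labels = 18 × 1 + 2 × 0 = 18.
Non-drop label index = 18361 + 18 = 18379; at 30 labels/s that is 00:10:12:19, i.e. DF 00:10:12;19.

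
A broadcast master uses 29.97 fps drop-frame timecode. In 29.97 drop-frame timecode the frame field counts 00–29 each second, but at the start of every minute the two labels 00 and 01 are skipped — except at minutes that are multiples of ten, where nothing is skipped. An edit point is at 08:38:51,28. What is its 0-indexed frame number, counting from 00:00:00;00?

933024

Complete 10-minute blocks: 51, each 17982 frames → 917082.
Remaining 8 whole minutes in the current block: 1800 + 7 × 1798 = 14386 frames.
Within the current minute: 51 × 30 + 28 − 2 = 1556 (labels ;00/;01 skipped at this minute). Total = 917082 + 14386 + 1556 = 933024.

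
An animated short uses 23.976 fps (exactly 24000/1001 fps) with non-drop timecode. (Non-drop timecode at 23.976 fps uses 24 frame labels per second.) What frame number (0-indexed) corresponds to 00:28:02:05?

Total seconds to the label: (0 × 3600 + 28 × 60 + 2) = 1682.
Frame index = 1682 × 24 + 5 = 40373.

40373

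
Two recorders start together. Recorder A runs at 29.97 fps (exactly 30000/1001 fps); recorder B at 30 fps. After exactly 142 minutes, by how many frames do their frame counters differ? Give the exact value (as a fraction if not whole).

255600/1001 frames

142 min = 8520 s.
A emits 30000/1001 × 8520 = 255600000/1001 frames; B emits 30 × 8520 = 255600.
Difference = 255600/1001 frames (≈ 255.3447); B is ahead of A.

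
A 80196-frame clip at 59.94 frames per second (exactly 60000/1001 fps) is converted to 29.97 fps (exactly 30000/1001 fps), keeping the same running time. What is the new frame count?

40098 frames

Frames at target rate = 80196 × (30000/1001) / (60000/1001) = 40098.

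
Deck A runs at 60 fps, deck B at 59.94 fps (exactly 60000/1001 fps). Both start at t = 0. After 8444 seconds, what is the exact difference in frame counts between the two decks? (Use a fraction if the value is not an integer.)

A emits 60 × 8444 = 506640 frames; B emits 60000/1001 × 8444 = 506640000/1001.
Difference = 506640/1001 frames (≈ 506.1339); B is behind A.

506640/1001 frames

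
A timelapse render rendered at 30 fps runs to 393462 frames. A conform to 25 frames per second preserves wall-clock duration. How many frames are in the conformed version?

327885 frames

Target frames = source frames × (target rate / source rate) = 393462 × (25)/(30) = 393462 × 5/6 = 327885.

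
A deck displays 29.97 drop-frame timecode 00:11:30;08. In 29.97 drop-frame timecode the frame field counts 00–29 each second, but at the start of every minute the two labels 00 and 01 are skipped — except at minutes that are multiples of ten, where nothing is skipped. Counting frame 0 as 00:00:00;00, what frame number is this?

20688

Complete 10-minute blocks: 1, each 17982 frames → 17982.
Remaining 1 whole minute in the current block: 1800 + 0 × 1798 = 1800 frames.
Within the current minute: 30 × 30 + 8 − 2 = 906 (labels ;00/;01 skipped at this minute). Total = 17982 + 1800 + 906 = 20688.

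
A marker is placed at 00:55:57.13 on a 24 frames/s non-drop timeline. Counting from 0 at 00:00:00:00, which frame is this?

80581

Total seconds to the label: (0 × 3600 + 55 × 60 + 57) = 3357.
Frame index = 3357 × 24 + 13 = 80581.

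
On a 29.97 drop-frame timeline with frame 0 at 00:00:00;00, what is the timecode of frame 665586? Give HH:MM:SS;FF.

Each 10-minute DF block holds 10 × 60 × 30 − 9 × 2 = 17982 frames. 665586 ÷ 17982 → 37 full blocks, remainder 252.
Within the partial block the first minute is 1800 frames and each further minute 1798, so 0 further minute boundaries passed. Total skipped labels = 18 × 37 + 2 × 0 = 666.
Non-drop label index = 665586 + 666 = 666252; at 30 labels/s that is 06:10:08:12, i.e. DF 06:10:08;12.

06:10:08;12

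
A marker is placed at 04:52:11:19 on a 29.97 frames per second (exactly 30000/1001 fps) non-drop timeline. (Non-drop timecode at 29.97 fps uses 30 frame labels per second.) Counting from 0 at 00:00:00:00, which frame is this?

Total seconds to the label: (4 × 3600 + 52 × 60 + 11) = 17531.
Frame index = 17531 × 30 + 19 = 525949.

525949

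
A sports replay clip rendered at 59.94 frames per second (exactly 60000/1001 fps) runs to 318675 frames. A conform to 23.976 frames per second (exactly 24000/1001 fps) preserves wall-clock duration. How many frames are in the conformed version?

127470 frames

Target frames = source frames × (target rate / source rate) = 318675 × (24000/1001)/(60000/1001) = 318675 × 2/5 = 127470.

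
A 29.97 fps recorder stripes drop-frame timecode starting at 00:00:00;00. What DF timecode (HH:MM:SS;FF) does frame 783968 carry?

07:15:58;12

Ten DF minutes hold 17982 frames, so frame 783968 lies in block 43 (frames 773226–791207) with 10742 frames into that block.
The block's first minute is 1800 frames and the rest 1798 each; 10742 frames reaches minute 5, so 43 × 18 + 5 × 2 = 784 labels have been skipped so far.
Adding those back, label number 783968 + 784 = 784752 at 30 labels/s is 26158 s + 12 f = 7 h 15 min 58 s frame 12, i.e. 07:15:58;12.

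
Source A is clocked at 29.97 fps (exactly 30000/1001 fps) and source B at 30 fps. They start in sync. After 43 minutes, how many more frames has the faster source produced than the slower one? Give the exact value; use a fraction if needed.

77400/1001 frames

43 min = 2580 s.
A emits 30000/1001 × 2580 = 77400000/1001 frames; B emits 30 × 2580 = 77400.
Difference = 77400/1001 frames (≈ 77.3227); B is ahead of A.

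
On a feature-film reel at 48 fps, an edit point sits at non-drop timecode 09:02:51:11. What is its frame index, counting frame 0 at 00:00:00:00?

frame 1563419

Total seconds to the label: (9 × 3600 + 2 × 60 + 51) = 32571.
Frame index = 32571 × 48 + 11 = 1563419.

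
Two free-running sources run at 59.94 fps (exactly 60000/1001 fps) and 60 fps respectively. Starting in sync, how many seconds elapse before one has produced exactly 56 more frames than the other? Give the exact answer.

The gap grows by |60 − 60000/1001| = 60/1001 frames per second.
Time for a 56-frame gap: 56 ÷ (60/1001) = 14014/15 s.

14014/15 seconds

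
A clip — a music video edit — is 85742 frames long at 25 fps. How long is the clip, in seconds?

3429.68 seconds

Running time = 85742 / (25) = 3429.68 s.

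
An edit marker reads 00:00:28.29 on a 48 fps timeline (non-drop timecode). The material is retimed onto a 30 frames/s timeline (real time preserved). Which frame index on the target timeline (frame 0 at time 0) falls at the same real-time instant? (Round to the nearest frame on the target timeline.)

frame 858

Source frame index: (0×3600 + 0×60 + 28) × 48 + 29 = 1373.
Real time: 1373 / (48) = 1373/48 s.
Target frame: (1373/48) × (30) = 6865/8 ≈ 858.125 → 858.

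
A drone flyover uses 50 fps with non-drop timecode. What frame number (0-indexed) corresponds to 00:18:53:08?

Total seconds to the label: (0 × 3600 + 18 × 60 + 53) = 1133.
Frame index = 1133 × 50 + 8 = 56658.

56658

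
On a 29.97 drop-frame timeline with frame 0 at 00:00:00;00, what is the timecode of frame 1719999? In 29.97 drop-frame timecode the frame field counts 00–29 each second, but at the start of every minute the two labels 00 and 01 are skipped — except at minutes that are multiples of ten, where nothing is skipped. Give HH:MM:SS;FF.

15:56:30;21

Ten DF minutes hold 17982 frames, so frame 1719999 lies in block 95 (frames 1708290–1726271) with 11709 frames into that block.
The block's first minute is 1800 frames and the rest 1798 each; 11709 frames reaches minute 6, so 95 × 18 + 6 × 2 = 1722 labels have been skipped so far.
Adding those back, label number 1719999 + 1722 = 1721721 at 30 labels/s is 57390 s + 21 f = 15 h 56 min 30 s frame 21, i.e. 15:56:30;21.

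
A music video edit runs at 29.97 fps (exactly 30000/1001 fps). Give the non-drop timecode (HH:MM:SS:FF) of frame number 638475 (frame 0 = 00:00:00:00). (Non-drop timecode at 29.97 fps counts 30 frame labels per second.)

638475 ÷ 30 = 21282 full seconds, remainder 15 frames.
21282 s = 5 h 54 min 42 s.
Timecode: 05:54:42:15.

05:54:42:15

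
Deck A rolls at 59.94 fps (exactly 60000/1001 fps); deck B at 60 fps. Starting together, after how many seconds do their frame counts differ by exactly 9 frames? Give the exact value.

The gap grows by |60 − 60000/1001| = 60/1001 frames per second.
Time for a 9-frame gap: 9 ÷ (60/1001) = 150.15 s.

150.15 seconds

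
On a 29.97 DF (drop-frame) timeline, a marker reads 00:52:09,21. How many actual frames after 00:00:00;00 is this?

As if non-drop at 30 labels/s: (0 × 3600 + 52 × 60 + 9) × 30 + 21 = 93891.
Minute boundaries passed: 52; those not divisible by 10: 52 − 5 = 47; dropped labels = 2 × 47 = 94.
Actual frame index = 93891 − 94 = 93797.

93797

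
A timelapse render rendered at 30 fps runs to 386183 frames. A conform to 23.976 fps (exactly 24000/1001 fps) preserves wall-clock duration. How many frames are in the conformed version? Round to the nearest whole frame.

Frames at target rate = 386183 × (24000/1001) / (30) = 44135200/143 ≈ 308637.762.
Nearest whole frame: 308638.

308638 frames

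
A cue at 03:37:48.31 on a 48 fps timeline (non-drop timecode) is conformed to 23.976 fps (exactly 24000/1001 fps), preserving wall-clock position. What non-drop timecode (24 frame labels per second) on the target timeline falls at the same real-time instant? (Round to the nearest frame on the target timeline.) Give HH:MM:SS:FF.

03:37:35:14

Source frame index: (3×3600 + 37×60 + 48) × 48 + 31 = 627295.
Real time: 627295 / (48) = 627295/48 s.
Target frame: (627295/48) × (24000/1001) = 313647500/1001 ≈ 313334.166 → 313334.
At 24 labels/s: frame 313334 → 03:37:35:14.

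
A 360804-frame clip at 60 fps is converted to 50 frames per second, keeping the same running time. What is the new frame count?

Target frames = source frames × (target rate / source rate) = 360804 × (50)/(60) = 360804 × 5/6 = 300670.

300670 frames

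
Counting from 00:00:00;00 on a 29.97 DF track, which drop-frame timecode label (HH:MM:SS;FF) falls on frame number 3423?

00:01:54;05

Each 10-minute DF block holds 10 × 60 × 30 − 9 × 2 = 17982 frames. 3423 ÷ 17982 → 0 full blocks, remainder 3423.
Within the partial block the first minute is 1800 frames and each further minute 1798, so 1 further minute boundary passed. Total skipped labels = 18 × 0 + 2 × 1 = 2.
Non-drop label index = 3423 + 2 = 3425; at 30 labels/s that is 00:01:54:05, i.e. DF 00:01:54;05.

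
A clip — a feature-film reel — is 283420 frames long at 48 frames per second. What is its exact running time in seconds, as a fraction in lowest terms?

70855/12 seconds

Running time = 283420 ÷ (48) = 283420 × 1/48 = 70855/12 s.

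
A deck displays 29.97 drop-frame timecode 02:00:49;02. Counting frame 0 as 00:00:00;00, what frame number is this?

Complete 10-minute blocks: 12, each 17982 frames → 215784.
Remaining 0 whole minutes in the current block: 0 frames.
Within the current minute: 49 × 30 + 2 = 1472. Total = 215784 + 0 + 1472 = 217256.

217256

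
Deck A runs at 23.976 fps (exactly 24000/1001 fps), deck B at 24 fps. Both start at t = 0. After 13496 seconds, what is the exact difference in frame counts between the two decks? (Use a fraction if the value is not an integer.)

46272/143 frames

A emits 24000/1001 × 13496 = 46272000/143 frames; B emits 24 × 13496 = 323904.
Difference = 46272/143 frames (≈ 323.5804); B is ahead of A.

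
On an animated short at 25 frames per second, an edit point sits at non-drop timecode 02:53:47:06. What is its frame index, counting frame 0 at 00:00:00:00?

frame 260681

Total seconds to the label: (2 × 3600 + 53 × 60 + 47) = 10427.
Frame index = 10427 × 25 + 6 = 260681.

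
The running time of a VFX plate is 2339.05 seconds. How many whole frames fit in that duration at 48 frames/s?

Frames = 2339.05 × 48 = 561372/5 ≈ 112274.4000.
Complete frames: 112274.

112274 frames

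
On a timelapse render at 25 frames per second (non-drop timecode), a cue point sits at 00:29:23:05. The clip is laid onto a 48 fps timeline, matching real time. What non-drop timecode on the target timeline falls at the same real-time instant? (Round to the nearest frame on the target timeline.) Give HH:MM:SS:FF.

Source frame index: (0×3600 + 29×60 + 23) × 25 + 5 = 44080.
Real time: 44080 / (25) = 8816/5 s.
Target frame: (8816/5) × (48) = 423168/5 ≈ 84633.600 → 84634.
At 48 labels/s: frame 84634 → 00:29:23:10.

00:29:23:10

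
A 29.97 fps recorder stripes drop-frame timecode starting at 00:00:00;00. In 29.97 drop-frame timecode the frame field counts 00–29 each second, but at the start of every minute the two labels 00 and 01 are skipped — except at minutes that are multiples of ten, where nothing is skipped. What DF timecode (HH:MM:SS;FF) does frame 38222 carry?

Ten DF minutes hold 17982 frames, so frame 38222 lies in block 2 (frames 35964–53945) with 2258 frames into that block.
The block's first minute is 1800 frames and the rest 1798 each; 2258 frames reaches minute 1, so 2 × 18 + 1 × 2 = 38 labels have been skipped so far.
Adding those back, label number 38222 + 38 = 38260 at 30 labels/s is 1275 s + 10 f = 0 h 21 min 15 s frame 10, i.e. 00:21:15;10.

00:21:15;10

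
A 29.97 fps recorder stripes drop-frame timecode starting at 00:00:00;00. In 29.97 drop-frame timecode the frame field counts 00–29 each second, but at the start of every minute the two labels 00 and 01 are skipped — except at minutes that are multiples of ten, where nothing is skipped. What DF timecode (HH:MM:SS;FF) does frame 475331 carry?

04:24:20;07

Each 10-minute DF block holds 10 × 60 × 30 − 9 × 2 = 17982 frames. 475331 ÷ 17982 → 26 full blocks, remainder 7799.
Within the partial block the first minute is 1800 frames and each further minute 1798, so 4 further minute boundaries passed. Total skipped labels = 18 × 26 + 2 × 4 = 476.
Non-drop label index = 475331 + 476 = 475807; at 30 labels/s that is 04:24:20:07, i.e. DF 04:24:20;07.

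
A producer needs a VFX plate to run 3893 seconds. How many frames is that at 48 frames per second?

186864 frames

Frames = 3893 × 48 = 186864.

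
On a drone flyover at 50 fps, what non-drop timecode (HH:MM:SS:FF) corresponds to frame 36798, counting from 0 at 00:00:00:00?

36798 ÷ 50 = 735 full seconds, remainder 48 frames.
735 s = 0 h 12 min 15 s.
Timecode: 00:12:15:48.

00:12:15:48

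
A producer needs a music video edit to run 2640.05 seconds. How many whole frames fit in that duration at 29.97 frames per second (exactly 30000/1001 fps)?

Frames = 2640.05 × 30000/1001 = 11314500/143 ≈ 79122.3776.
Complete frames: 79122.

79122 frames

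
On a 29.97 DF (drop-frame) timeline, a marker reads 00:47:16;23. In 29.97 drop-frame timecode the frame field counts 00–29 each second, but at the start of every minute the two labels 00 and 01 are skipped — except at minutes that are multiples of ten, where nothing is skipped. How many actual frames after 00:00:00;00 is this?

Complete 10-minute blocks: 4, each 17982 frames → 71928.
Remaining 7 whole minutes in the current block: 1800 + 6 × 1798 = 12588 frames.
Within the current minute: 16 × 30 + 23 − 2 = 501 (labels ;00/;01 skipped at this minute). Total = 71928 + 12588 + 501 = 85017.

85017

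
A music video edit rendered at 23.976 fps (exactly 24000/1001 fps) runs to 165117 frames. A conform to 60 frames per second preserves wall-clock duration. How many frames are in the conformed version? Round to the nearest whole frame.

Frames at target rate = 165117 × (60) / (24000/1001) = 165282117/400 ≈ 413205.292.
Nearest whole frame: 413205.

413205 frames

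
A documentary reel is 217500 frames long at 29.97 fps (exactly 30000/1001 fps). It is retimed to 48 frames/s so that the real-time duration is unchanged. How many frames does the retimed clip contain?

Target frames = source frames × (target rate / source rate) = 217500 × (48)/(30000/1001) = 217500 × 1001/625 = 348348.

348348 frames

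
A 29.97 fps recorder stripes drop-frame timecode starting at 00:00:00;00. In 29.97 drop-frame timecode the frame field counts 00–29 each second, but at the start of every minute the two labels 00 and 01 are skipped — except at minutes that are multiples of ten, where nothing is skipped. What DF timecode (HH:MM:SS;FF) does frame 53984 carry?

00:30:01;08

Each 10-minute DF block holds 10 × 60 × 30 − 9 × 2 = 17982 frames. 53984 ÷ 17982 → 3 full blocks, remainder 38.
Within the partial block the first minute is 1800 frames and each further minute 1798, so 0 further minute boundaries passed. Total skipped labels = 18 × 3 + 2 × 0 = 54.
Non-drop label index = 53984 + 54 = 54038; at 30 labels/s that is 00:30:01:08, i.e. DF 00:30:01;08.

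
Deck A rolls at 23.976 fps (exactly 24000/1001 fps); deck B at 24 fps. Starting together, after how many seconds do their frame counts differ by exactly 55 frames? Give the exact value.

55055/24 seconds

The gap grows by |24 − 24000/1001| = 24/1001 frames per second.
Time for a 55-frame gap: 55 ÷ (24/1001) = 55055/24 s.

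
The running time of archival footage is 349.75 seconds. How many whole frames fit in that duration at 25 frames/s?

8743 frames

Frames = 349.75 × 25 = 34975/4 ≈ 8743.7500.
Complete frames: 8743.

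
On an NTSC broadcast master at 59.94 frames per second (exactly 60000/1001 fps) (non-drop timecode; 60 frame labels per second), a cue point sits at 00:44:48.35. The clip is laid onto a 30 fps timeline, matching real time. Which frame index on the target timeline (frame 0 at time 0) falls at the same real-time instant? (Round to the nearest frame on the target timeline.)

Source frame index: (0×3600 + 44×60 + 48) × 60 + 35 = 161315.
Real time: 161315 / (60000/1001) = 32295263/12000 s.
Target frame: (32295263/12000) × (30) = 32295263/400 ≈ 80738.158 → 80738.

frame 80738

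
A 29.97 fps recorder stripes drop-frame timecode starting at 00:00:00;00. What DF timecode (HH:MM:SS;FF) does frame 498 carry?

Ten DF minutes hold 17982 frames, so frame 498 lies in block 0 (frames 0–17981) with 498 frames into that block.
The block's first minute is 1800 frames and the rest 1798 each; 498 frames reaches minute 0, so 0 × 18 + 0 × 2 = 0 labels have been skipped so far.
Adding those back, label number 498 + 0 = 498 at 30 labels/s is 16 s + 18 f = 0 h 0 min 16 s frame 18, i.e. 00:00:16;18.

00:00:16;18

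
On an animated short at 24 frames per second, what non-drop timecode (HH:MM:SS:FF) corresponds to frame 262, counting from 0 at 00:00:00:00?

262 ÷ 24 = 10 full seconds, remainder 22 frames.
10 s = 0 h 0 min 10 s.
Timecode: 00:00:10:22.

00:00:10:22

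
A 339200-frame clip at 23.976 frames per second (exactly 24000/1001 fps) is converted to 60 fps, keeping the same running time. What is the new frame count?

848848 frames

Target frames = source frames × (target rate / source rate) = 339200 × (60)/(24000/1001) = 339200 × 1001/400 = 848848.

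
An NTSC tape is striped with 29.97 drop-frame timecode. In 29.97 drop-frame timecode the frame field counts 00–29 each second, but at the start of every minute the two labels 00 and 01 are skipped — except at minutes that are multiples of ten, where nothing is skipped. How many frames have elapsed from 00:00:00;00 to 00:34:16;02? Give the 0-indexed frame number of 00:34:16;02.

61620

Complete 10-minute blocks: 3, each 17982 frames → 53946.
Remaining 4 whole minutes in the current block: 1800 + 3 × 1798 = 7194 frames.
Within the current minute: 16 × 30 + 2 − 2 = 480 (labels ;00/;01 skipped at this minute). Total = 53946 + 7194 + 480 = 61620.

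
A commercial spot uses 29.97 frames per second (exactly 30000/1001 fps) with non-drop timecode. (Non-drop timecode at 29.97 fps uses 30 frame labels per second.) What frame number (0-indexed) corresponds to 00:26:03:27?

46917

Total seconds to the label: (0 × 3600 + 26 × 60 + 3) = 1563.
Frame index = 1563 × 30 + 27 = 46917.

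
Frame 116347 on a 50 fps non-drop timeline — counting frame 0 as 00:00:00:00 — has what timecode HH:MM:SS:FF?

00:38:46:47

116347 ÷ 50 = 2326 full seconds, remainder 47 frames.
2326 s = 0 h 38 min 46 s.
Timecode: 00:38:46:47.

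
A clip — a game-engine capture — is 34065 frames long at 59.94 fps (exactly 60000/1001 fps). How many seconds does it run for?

Running time = 34065 / (60000/1001) = 568.31775 s.

568.31775 seconds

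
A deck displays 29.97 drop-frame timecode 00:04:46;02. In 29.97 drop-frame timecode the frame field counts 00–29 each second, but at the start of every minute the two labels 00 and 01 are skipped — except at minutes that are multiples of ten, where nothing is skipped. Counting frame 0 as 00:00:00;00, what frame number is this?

8574

As if non-drop at 30 labels/s: (0 × 3600 + 4 × 60 + 46) × 30 + 2 = 8582.
Minute boundaries passed: 4; those not divisible by 10: 4 − 0 = 4; dropped labels = 2 × 4 = 8.
Actual frame index = 8582 − 8 = 8574.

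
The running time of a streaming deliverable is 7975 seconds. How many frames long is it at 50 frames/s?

Frames = 7975 × 50 = 398750.

398750 frames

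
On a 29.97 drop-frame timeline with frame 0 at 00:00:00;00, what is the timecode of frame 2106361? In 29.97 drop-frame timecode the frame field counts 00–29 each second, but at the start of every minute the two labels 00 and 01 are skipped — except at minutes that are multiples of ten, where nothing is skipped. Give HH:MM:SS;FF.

19:31:22;09

Ten DF minutes hold 17982 frames, so frame 2106361 lies in block 117 (frames 2103894–2121875) with 2467 frames into that block.
The block's first minute is 1800 frames and the rest 1798 each; 2467 frames reaches minute 1, so 117 × 18 + 1 × 2 = 2108 labels have been skipped so far.
Adding those back, label number 2106361 + 2108 = 2108469 at 30 labels/s is 70282 s + 9 f = 19 h 31 min 22 s frame 9, i.e. 19:31:22;09.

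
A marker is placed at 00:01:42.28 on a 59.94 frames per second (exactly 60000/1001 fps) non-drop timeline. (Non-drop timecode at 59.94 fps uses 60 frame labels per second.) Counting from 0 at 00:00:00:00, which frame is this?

Total seconds to the label: (0 × 3600 + 1 × 60 + 42) = 102.
Frame index = 102 × 60 + 28 = 6148.

6148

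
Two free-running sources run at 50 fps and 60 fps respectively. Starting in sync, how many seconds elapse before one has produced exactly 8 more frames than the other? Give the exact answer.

The gap grows by |60 − 50| = 10 frames per second.
Time for a 8-frame gap: 8 ÷ (10) = 0.8 s.

0.8 seconds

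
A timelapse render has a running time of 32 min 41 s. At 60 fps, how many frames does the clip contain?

32 min 41 s = 1961 s.
Frames = 1961 × 60 = 117660.

117660 frames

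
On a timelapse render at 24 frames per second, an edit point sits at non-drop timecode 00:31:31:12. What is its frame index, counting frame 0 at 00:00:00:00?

45396

Total seconds to the label: (0 × 3600 + 31 × 60 + 31) = 1891.
Frame index = 1891 × 24 + 12 = 45396.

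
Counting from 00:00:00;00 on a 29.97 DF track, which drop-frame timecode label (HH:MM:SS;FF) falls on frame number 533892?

04:56:54;06

Each 10-minute DF block holds 10 × 60 × 30 − 9 × 2 = 17982 frames. 533892 ÷ 17982 → 29 full blocks, remainder 12414.
Within the partial block the first minute is 1800 frames and each further minute 1798, so 6 further minute boundaries passed. Total skipped labels = 18 × 29 + 2 × 6 = 534.
Non-drop label index = 533892 + 534 = 534426; at 30 labels/s that is 04:56:54:06, i.e. DF 04:56:54;06.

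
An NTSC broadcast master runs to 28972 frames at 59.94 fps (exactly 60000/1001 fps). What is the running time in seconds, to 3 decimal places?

Running time = 28972 × 1001/60000 = 7250243/15000 s ≈ 483.350 s.

483.350 seconds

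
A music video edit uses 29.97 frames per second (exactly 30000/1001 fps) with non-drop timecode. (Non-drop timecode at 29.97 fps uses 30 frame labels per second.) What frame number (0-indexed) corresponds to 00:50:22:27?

frame 90687

Total seconds to the label: (0 × 3600 + 50 × 60 + 22) = 3022.
Frame index = 3022 × 30 + 27 = 90687.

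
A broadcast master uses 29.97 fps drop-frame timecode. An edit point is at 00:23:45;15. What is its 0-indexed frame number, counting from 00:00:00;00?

Complete 10-minute blocks: 2, each 17982 frames → 35964.
Remaining 3 whole minutes in the current block: 1800 + 2 × 1798 = 5396 frames.
Within the current minute: 45 × 30 + 15 − 2 = 1363 (labels ;00/;01 skipped at this minute). Total = 35964 + 5396 + 1363 = 42723.

42723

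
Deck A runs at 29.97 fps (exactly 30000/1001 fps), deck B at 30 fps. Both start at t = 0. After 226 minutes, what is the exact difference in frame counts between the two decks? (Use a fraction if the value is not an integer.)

226 min = 13560 s.
A emits 30000/1001 × 13560 = 406800000/1001 frames; B emits 30 × 13560 = 406800.
Difference = 406800/1001 frames (≈ 406.3936); B is ahead of A.

406800/1001 frames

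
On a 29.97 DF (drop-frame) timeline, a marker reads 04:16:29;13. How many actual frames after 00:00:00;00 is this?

As if non-drop at 30 labels/s: (4 × 3600 + 16 × 60 + 29) × 30 + 13 = 461683.
Minute boundaries passed: 256; those not divisible by 10: 256 − 25 = 231; dropped labels = 2 × 231 = 462.
Actual frame index = 461683 − 462 = 461221.

461221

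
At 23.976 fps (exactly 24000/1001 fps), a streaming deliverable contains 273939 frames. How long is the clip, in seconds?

Running time = 273939 / (24000/1001) = 11425.539125 s.

11425.539125 seconds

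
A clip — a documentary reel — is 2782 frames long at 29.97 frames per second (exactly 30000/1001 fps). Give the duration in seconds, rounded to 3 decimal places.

92.826 seconds

Running time = 2782 × 1001/30000 = 1392391/15000 s ≈ 92.826 s.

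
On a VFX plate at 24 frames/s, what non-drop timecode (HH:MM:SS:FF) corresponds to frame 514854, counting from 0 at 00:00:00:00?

05:57:32:06

514854 ÷ 24 = 21452 full seconds, remainder 6 frames.
21452 s = 5 h 57 min 32 s.
Timecode: 05:57:32:06.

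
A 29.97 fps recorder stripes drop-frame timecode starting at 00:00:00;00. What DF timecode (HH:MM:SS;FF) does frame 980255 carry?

09:05:07;27

Each 10-minute DF block holds 10 × 60 × 30 − 9 × 2 = 17982 frames. 980255 ÷ 17982 → 54 full blocks, remainder 9227.
Within the partial block the first minute is 1800 frames and each further minute 1798, so 5 further minute boundaries passed. Total skipped labels = 18 × 54 + 2 × 5 = 982.
Non-drop label index = 980255 + 982 = 981237; at 30 labels/s that is 09:05:07:27, i.e. DF 09:05:07;27.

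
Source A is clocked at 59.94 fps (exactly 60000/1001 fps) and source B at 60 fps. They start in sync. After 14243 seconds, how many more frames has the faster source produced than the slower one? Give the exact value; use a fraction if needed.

854580/1001 frames

A emits 60000/1001 × 14243 = 854580000/1001 frames; B emits 60 × 14243 = 854580.
Difference = 854580/1001 frames (≈ 853.7263); B is ahead of A.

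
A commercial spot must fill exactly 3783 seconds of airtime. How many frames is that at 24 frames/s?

Frames = 3783 × 24 = 90792.

90792 frames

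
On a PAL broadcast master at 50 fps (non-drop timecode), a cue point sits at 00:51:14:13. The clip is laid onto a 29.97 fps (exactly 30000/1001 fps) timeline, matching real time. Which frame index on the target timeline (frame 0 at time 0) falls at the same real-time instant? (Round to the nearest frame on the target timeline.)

frame 92136

Source frame index: (0×3600 + 51×60 + 14) × 50 + 13 = 153713.
Real time: 153713 / (50) = 153713/50 s.
Target frame: (153713/50) × (30000/1001) = 13175400/143 ≈ 92135.664 → 92136.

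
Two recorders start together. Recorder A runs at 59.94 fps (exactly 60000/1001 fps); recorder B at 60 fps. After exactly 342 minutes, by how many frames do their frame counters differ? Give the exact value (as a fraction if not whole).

1231200/1001 frames

342 min = 20520 s.
A emits 60000/1001 × 20520 = 1231200000/1001 frames; B emits 60 × 20520 = 1231200.
Difference = 1231200/1001 frames (≈ 1229.9700); B is ahead of A.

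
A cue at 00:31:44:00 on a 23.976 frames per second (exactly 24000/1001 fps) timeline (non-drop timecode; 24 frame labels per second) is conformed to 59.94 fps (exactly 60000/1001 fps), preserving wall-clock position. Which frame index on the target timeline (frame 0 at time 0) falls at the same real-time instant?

frame 114240

Source frame index: (0×3600 + 31×60 + 44) × 24 + 0 = 45696.
Real time: 45696 / (24000/1001) = 238238/125 s.
Target frame: (238238/125) × (60000/1001) = 114240.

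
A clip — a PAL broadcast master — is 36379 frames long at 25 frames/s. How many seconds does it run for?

Running time = 36379 / (25) = 1455.16 s.

1455.16 seconds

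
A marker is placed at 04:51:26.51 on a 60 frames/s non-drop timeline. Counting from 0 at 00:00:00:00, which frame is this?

frame 1049211

Total seconds to the label: (4 × 3600 + 51 × 60 + 26) = 17486.
Frame index = 17486 × 60 + 51 = 1049211.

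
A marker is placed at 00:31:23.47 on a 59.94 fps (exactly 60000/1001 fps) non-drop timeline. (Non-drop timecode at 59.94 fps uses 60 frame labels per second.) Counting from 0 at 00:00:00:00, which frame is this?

113027

Total seconds to the label: (0 × 3600 + 31 × 60 + 23) = 1883.
Frame index = 1883 × 60 + 47 = 113027.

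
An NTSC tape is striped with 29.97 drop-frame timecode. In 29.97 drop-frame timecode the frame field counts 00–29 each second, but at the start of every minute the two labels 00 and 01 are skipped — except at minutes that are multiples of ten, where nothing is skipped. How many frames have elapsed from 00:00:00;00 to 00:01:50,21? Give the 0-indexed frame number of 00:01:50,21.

As if non-drop at 30 labels/s: (0 × 3600 + 1 × 60 + 50) × 30 + 21 = 3321.
Minute boundaries passed: 1; those not divisible by 10: 1 − 0 = 1; dropped labels = 2 × 1 = 2.
Actual frame index = 3321 − 2 = 3319.

3319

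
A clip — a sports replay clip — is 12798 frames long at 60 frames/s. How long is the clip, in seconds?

213.3 seconds

Running time = 12798 / (60) = 213.3 s.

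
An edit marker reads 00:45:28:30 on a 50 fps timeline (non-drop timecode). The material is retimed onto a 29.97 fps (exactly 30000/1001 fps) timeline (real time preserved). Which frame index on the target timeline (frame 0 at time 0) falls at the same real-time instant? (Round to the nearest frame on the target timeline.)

Source frame index: (0×3600 + 45×60 + 28) × 50 + 30 = 136430.
Real time: 136430 / (50) = 13643/5 s.
Target frame: (13643/5) × (30000/1001) = 11694000/143 ≈ 81776.224 → 81776.

frame 81776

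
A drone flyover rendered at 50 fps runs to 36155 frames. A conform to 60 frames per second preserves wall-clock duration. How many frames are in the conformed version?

43386 frames

Target frames = source frames × (target rate / source rate) = 36155 × (60)/(50) = 36155 × 6/5 = 43386.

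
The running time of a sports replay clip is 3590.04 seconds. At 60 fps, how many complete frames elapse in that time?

Frames = 3590.04 × 60 = 1077012/5 ≈ 215402.4000.
Complete frames: 215402.

215402 frames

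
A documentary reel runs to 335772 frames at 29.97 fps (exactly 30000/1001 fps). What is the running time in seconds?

Running time = 335772 / (30000/1001) = 11203.5924 s.

11203.5924 seconds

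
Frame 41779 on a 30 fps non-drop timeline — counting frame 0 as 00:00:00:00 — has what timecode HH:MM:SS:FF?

41779 ÷ 30 = 1392 full seconds, remainder 19 frames.
1392 s = 0 h 23 min 12 s.
Timecode: 00:23:12:19.

00:23:12:19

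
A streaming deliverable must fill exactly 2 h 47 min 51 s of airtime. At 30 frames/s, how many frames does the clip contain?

302130 frames

2 h 47 min 51 s = 10071 s.
Frames = 10071 × 30 = 302130.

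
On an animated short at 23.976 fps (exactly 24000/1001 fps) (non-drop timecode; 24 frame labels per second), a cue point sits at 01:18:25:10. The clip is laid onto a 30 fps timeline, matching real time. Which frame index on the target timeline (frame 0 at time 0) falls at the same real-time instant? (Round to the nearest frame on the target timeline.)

Source frame index: (1×3600 + 18×60 + 25) × 24 + 10 = 112930.
Real time: 112930 / (24000/1001) = 11304293/2400 s.
Target frame: (11304293/2400) × (30) = 11304293/80 ≈ 141303.663 → 141304.

frame 141304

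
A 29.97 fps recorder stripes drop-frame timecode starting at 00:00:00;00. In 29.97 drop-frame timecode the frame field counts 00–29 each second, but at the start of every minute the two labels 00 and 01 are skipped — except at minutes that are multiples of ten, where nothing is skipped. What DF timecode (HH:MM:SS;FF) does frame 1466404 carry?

Each 10-minute DF block holds 10 × 60 × 30 − 9 × 2 = 17982 frames. 1466404 ÷ 17982 → 81 full blocks, remainder 9862.
Within the partial block the first minute is 1800 frames and each further minute 1798, so 5 further minute boundaries passed. Total skipped labels = 18 × 81 + 2 × 5 = 1468.
Non-drop label index = 1466404 + 1468 = 1467872; at 30 labels/s that is 13:35:29:02, i.e. DF 13:35:29;02.

13:35:29;02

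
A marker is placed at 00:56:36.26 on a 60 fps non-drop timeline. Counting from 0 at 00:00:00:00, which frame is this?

Total seconds to the label: (0 × 3600 + 56 × 60 + 36) = 3396.
Frame index = 3396 × 60 + 26 = 203786.

frame 203786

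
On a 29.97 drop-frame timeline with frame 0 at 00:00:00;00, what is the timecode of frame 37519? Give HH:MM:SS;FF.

Each 10-minute DF block holds 10 × 60 × 30 − 9 × 2 = 17982 frames. 37519 ÷ 17982 → 2 full blocks, remainder 1555.
Within the partial block the first minute is 1800 frames and each further minute 1798, so 0 further minute boundaries passed. Total skipped labels = 18 × 2 + 2 × 0 = 36.
Non-drop label index = 37519 + 36 = 37555; at 30 labels/s that is 00:20:51:25, i.e. DF 00:20:51;25.

00:20:51;25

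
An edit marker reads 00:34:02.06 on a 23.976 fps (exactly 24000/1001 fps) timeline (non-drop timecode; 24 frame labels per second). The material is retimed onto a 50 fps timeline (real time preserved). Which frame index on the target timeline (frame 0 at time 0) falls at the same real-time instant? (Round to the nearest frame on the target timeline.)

Source frame index: (0×3600 + 34×60 + 2) × 24 + 6 = 49014.
Real time: 49014 / (24000/1001) = 8177169/4000 s.
Target frame: (8177169/4000) × (50) = 8177169/80 ≈ 102214.613 → 102215.

frame 102215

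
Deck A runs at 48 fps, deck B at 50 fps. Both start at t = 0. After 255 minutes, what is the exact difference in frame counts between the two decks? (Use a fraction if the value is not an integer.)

30600 frames

255 min = 15300 s.
A emits 48 × 15300 = 734400 frames; B emits 50 × 15300 = 765000.
Difference = 30600 frames; B is ahead of A.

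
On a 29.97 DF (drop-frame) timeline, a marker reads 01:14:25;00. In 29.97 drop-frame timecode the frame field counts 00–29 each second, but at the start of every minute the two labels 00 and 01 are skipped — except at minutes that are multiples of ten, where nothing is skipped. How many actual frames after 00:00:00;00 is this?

133816

As if non-drop at 30 labels/s: (1 × 3600 + 14 × 60 + 25) × 30 + 0 = 133950.
Minute boundaries passed: 74; those not divisible by 10: 74 − 7 = 67; dropped labels = 2 × 67 = 134.
Actual frame index = 133950 − 134 = 133816.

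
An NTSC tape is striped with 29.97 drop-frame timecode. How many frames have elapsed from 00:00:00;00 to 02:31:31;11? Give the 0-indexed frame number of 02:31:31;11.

272469

As if non-drop at 30 labels/s: (2 × 3600 + 31 × 60 + 31) × 30 + 11 = 272741.
Minute boundaries passed: 151; those not divisible by 10: 151 − 15 = 136; dropped labels = 2 × 136 = 272.
Actual frame index = 272741 − 272 = 272469.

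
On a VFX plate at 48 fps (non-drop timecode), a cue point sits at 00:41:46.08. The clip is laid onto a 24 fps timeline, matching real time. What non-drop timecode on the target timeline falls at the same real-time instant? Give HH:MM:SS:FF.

Source frame index: (0×3600 + 41×60 + 46) × 48 + 8 = 120296.
Real time: 120296 / (48) = 15037/6 s.
Target frame: (15037/6) × (24) = 60148.
At 24 labels/s: frame 60148 → 00:41:46:04.

00:41:46:04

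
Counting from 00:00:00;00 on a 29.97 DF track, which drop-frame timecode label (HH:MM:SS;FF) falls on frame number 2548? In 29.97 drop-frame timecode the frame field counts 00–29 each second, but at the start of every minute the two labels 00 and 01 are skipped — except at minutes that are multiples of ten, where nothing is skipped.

00:01:25;00

Each 10-minute DF block holds 10 × 60 × 30 − 9 × 2 = 17982 frames. 2548 ÷ 17982 → 0 full blocks, remainder 2548.
Within the partial block the first minute is 1800 frames and each further minute 1798, so 1 further minute boundary passed. Total skipped labels = 18 × 0 + 2 × 1 = 2.
Non-drop label index = 2548 + 2 = 2550; at 30 labels/s that is 00:01:25:00, i.e. DF 00:01:25;00.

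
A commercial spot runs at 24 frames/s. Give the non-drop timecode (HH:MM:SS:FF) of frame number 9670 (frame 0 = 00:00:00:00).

00:06:42:22

9670 ÷ 24 = 402 full seconds, remainder 22 frames.
402 s = 0 h 6 min 42 s.
Timecode: 00:06:42:22.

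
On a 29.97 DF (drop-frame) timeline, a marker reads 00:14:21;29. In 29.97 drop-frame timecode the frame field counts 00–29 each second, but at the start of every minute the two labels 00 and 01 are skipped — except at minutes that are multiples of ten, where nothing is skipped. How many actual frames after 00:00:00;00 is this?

As if non-drop at 30 labels/s: (0 × 3600 + 14 × 60 + 21) × 30 + 29 = 25859.
Minute boundaries passed: 14; those not divisible by 10: 14 − 1 = 13; dropped labels = 2 × 13 = 26.
Actual frame index = 25859 − 26 = 25833.

25833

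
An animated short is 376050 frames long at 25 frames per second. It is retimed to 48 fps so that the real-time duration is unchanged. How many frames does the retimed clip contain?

722016 frames

Target frames = source frames × (target rate / source rate) = 376050 × (48)/(25) = 376050 × 48/25 = 722016.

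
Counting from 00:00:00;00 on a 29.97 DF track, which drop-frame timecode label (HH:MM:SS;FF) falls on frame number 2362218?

Each 10-minute DF block holds 10 × 60 × 30 − 9 × 2 = 17982 frames. 2362218 ÷ 17982 → 131 full blocks, remainder 6576.
Within the partial block the first minute is 1800 frames and each further minute 1798, so 3 further minute boundaries passed. Total skipped labels = 18 × 131 + 2 × 3 = 2364.
Non-drop label index = 2362218 + 2364 = 2364582; at 30 labels/s that is 21:53:39:12, i.e. DF 21:53:39;12.

21:53:39;12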